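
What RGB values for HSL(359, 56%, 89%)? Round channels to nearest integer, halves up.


H=359°, S=0.56, L=0.89
C = (1-|2L-1|)×S = (1-|0.78|)×0.56 = 0.1232
H' = H/60 = 359/60 ≈ 5.9833; X = C×(1-|H' mod 2 - 1|) ≈ 0.0021
m = L - C/2 = 0.89 - 0.0616 = 0.8284
Sector ⌊H'⌋ = 5 → (R',G',B') = (0.1232, 0.0, ≈0.0021)
RGB = ((R'+m)×255, (G'+m)×255, (B'+m)×255) = (242.658, 211.242, 211.7656)
Round half up → RGB(243, 211, 212)


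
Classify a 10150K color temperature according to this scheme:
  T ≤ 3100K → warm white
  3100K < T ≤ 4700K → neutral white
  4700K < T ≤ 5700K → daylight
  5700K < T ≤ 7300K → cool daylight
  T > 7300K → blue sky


Temperature: 10150K
10150K > 7300K → blue sky
Classification: blue sky


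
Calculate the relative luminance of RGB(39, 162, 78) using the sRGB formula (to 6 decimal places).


Linearize each channel (sRGB transfer function): c = v/255; c_lin = c/12.92 if c ≤ 0.04045, else ((c+0.055)/1.055)^2.4
  R: 39/255 ≈ 0.152941 > 0.04045 → ((0.152941+0.055)/1.055)^2.4 ≈ 0.020289
  G: 162/255 ≈ 0.635294 > 0.04045 → ((0.635294+0.055)/1.055)^2.4 ≈ 0.361307
  B: 78/255 ≈ 0.305882 > 0.04045 → ((0.305882+0.055)/1.055)^2.4 ≈ 0.076185
R_lin = 0.020289, G_lin = 0.361307, B_lin = 0.076185
L = 0.2126×R + 0.7152×G + 0.0722×B
L = 0.2126×0.020289 + 0.7152×0.361307 + 0.0722×0.076185
L ≈ 0.268221


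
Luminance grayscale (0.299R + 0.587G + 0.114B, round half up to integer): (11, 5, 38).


Gray = 0.299×R + 0.587×G + 0.114×B
Gray = 0.299×11 + 0.587×5 + 0.114×38
Gray = 3.289 + 2.935 + 4.332
Gray = 10.556 → round half up → 11
Gray = 11


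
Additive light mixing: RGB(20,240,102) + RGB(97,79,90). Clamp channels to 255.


Additive: each channel = min(255, C₁+C₂)
R: 20+97 = 117 → 117
G: 240+79 = 319 → 255
B: 102+90 = 192 → 192
= RGB(117, 255, 192)


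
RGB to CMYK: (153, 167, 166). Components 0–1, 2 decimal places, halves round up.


R'=153/255≈0.6000, G'=167/255≈0.6549, B'=166/255≈0.6510
K = 1 - max(R',G',B') = 1 - 167/255 = 88/255 = 0.34509… → 0.35
(1-R'-K)/(1-K) simplifies to (max-R)/max with max = 167:
C = (167-153)/167 = 14/167 = 0.08383… → 0.08
M = (167-167)/167 = 0/167 = 0 → 0.00
Y = (167-166)/167 = 1/167 = 0.00598… → 0.01
= CMYK(0.08, 0.00, 0.01, 0.35)


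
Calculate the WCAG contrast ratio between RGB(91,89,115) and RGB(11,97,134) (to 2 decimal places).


Linearize each sRGB channel c=v/255: c/12.92 if c ≤ 0.04045 else ((c+0.055)/1.055)^2.4
L = 0.2126×R_lin + 0.7152×G_lin + 0.0722×B_lin
Color 1 (91,89,115):
  R=91: 91/255≈0.3569 > 0.04045 → ((0.3569+0.055)/1.055)^2.4 ≈ 0.10462
  G=89: 89/255≈0.3490 > 0.04045 → ((0.3490+0.055)/1.055)^2.4 ≈ 0.09990
  B=115: 115/255≈0.4510 > 0.04045 → ((0.4510+0.055)/1.055)^2.4 ≈ 0.17144
  L1 = 0.2126×0.10462 + 0.7152×0.09990 + 0.0722×0.17144 ≈ 0.10607
Color 2 (11,97,134):
  R=11: 11/255≈0.0431 > 0.04045 → ((0.0431+0.055)/1.055)^2.4 ≈ 0.00335
  G=97: 97/255≈0.3804 > 0.04045 → ((0.3804+0.055)/1.055)^2.4 ≈ 0.11954
  B=134: 134/255≈0.5255 > 0.04045 → ((0.5255+0.055)/1.055)^2.4 ≈ 0.23840
  L2 = 0.2126×0.00335 + 0.7152×0.11954 + 0.0722×0.23840 ≈ 0.10342
Lighter = 0.10607, Darker = 0.10342
Ratio = (L_lighter + 0.05) / (L_darker + 0.05)
Ratio = (0.10607 + 0.05) / (0.10342 + 0.05) = 0.15607 / 0.15342 ≈ 1.0173
Ratio ≈ 1.02:1


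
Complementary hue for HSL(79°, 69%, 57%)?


Complement = opposite side of color wheel = hue + 180°
H' = (79 + 180) mod 360 = 259°
S and L unchanged.
= HSL(259°, 69%, 57%)


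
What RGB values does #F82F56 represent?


F8 → 248 (R)
2F → 47 (G)
56 → 86 (B)
= RGB(248, 47, 86)


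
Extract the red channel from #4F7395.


Color: #4F7395
R = 4F = 79
G = 73 = 115
B = 95 = 149
Red = 79


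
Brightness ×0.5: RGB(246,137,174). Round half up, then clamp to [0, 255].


Multiply each channel by 0.5, round half up, clamp to [0, 255]
R: 246×0.5 = 123
G: 137×0.5 = 68.5 → round → 69
B: 174×0.5 = 87
= RGB(123, 69, 87)


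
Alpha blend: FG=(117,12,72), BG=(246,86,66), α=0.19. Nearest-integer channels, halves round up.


C = α×F + (1-α)×B, with 1-α = 0.81
R: 0.19×117 + 0.81×246 = 22.23 + 199.26 = 221.49 → 221
G: 0.19×12 + 0.81×86 = 2.28 + 69.66 = 71.94 → 72
B: 0.19×72 + 0.81×66 = 13.68 + 53.46 = 67.14 → 67
= RGB(221, 72, 67)


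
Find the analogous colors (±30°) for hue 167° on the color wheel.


Base hue: 167°
Left analog: (167 - 30) mod 360 = 137°
Right analog: (167 + 30) mod 360 = 197°
Analogous hues = 137° and 197°


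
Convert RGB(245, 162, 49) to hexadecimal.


R = 245 → F5 (hex)
G = 162 → A2 (hex)
B = 49 → 31 (hex)
Hex = #F5A231


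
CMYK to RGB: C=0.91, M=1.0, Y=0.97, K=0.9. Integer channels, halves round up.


R = 255 × (1-C) × (1-K) = 255 × 0.09 × 0.10 = 2.295 → 2
G = 255 × (1-M) × (1-K) = 255 × 0.00 × 0.10 = 0
B = 255 × (1-Y) × (1-K) = 255 × 0.03 × 0.10 = 0.765 → 1
= RGB(2, 0, 1)


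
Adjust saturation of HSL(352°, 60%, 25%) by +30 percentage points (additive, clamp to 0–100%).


Original S = 60%
Adjustment = +30 percentage points
New S = 60 + (30) = 90
Clamp to [0, 100] → 90
= HSL(352°, 90%, 25%)


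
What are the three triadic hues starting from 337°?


Triadic: equally spaced at 120° intervals
H1 = 337°
H2 = (337 + 120) mod 360 = 97°
H3 = (337 + 240) mod 360 = 217°
Triadic = 337°, 97°, 217°


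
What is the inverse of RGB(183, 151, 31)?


Invert: (255-R, 255-G, 255-B)
R: 255-183 = 72
G: 255-151 = 104
B: 255-31 = 224
= RGB(72, 104, 224)


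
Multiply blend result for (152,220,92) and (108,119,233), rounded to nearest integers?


Multiply: C = A×B/255, rounded to nearest integer
R: 152×108/255 = 16416/255 ≈ 64.376 → 64
G: 220×119/255 = 26180/255 ≈ 102.667 → 103
B: 92×233/255 = 21436/255 ≈ 84.063 → 84
= RGB(64, 103, 84)


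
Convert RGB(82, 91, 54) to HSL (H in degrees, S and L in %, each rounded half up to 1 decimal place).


Normalize: R'=82/255≈0.3216, G'=91/255≈0.3569, B'=54/255≈0.2118
Max=91/255, Min=54/255, Δ=Max-Min=37/255
L = (Max+Min)/2 = (91+54)/510 = 145/510 = 0.28431… → L = 28.4%
L ≤ 0.5 → S = Δ/(Max+Min) = 37/(91+54) = 37/145 = 0.25517… → S = 25.5%
(the 1/255 factors cancel in S and H, so raw channel differences can be used)
Max is G' → H = 60 × ((B-R)/Δ + 2) = 60 × ((54-82)/37 + 2)
  -28/37 + 2 = -0.7567… + 2 = 1.2432…
  H = 60 × 1.2432… = 74.594…° → H = 74.6°
= HSL(74.6°, 25.5%, 28.4%)


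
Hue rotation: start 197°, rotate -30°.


New hue = (H + rotation) mod 360
New hue = (197 -30) mod 360
= 167 mod 360
= 167°


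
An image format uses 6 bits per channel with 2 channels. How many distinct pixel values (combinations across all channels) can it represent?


Total bits = 6 bits/channel × 2 channels = 12 bits
Distinct pixel values = 2^12
= 4,096 pixel values


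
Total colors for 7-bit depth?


Colors = 2^bits = 2^7
= 128 colors


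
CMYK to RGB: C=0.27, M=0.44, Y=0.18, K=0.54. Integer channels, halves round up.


R = 255 × (1-C) × (1-K) = 255 × 0.73 × 0.46 = 85.629 → 86
G = 255 × (1-M) × (1-K) = 255 × 0.56 × 0.46 = 65.688 → 66
B = 255 × (1-Y) × (1-K) = 255 × 0.82 × 0.46 = 96.186 → 96
= RGB(86, 66, 96)


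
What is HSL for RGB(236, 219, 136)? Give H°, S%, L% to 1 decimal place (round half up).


Normalize: R'=236/255≈0.9255, G'=219/255≈0.8588, B'=136/255≈0.5333
Max=236/255, Min=136/255, Δ=Max-Min=100/255
L = (Max+Min)/2 = (236+136)/510 = 372/510 = 0.72941… → L = 72.9%
L > 0.5 → S = Δ/(2-Max-Min) = 100/(510-236-136) = 100/138 = 0.72463… → S = 72.5%
(the 1/255 factors cancel in S and H, so raw channel differences can be used)
Max is R' → H = 60 × (((G-B)/Δ) mod 6) = 60 × (((219-136)/100) mod 6)
  83/100 = 0.83
  H = 60 × 0.83 = 49.8° → H = 49.8°
= HSL(49.8°, 72.5%, 72.9%)


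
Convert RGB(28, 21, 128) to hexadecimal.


R = 28 → 1C (hex)
G = 21 → 15 (hex)
B = 128 → 80 (hex)
Hex = #1C1580


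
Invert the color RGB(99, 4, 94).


Invert: (255-R, 255-G, 255-B)
R: 255-99 = 156
G: 255-4 = 251
B: 255-94 = 161
= RGB(156, 251, 161)


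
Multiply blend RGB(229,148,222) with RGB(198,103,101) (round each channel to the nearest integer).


Multiply: C = A×B/255, rounded to nearest integer
R: 229×198/255 = 45342/255 ≈ 177.812 → 178
G: 148×103/255 = 15244/255 ≈ 59.780 → 60
B: 222×101/255 = 22422/255 ≈ 87.929 → 88
= RGB(178, 60, 88)


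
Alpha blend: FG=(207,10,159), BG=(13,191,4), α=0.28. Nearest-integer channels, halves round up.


C = α×F + (1-α)×B, with 1-α = 0.72
R: 0.28×207 + 0.72×13 = 57.96 + 9.36 = 67.32 → 67
G: 0.28×10 + 0.72×191 = 2.80 + 137.52 = 140.32 → 140
B: 0.28×159 + 0.72×4 = 44.52 + 2.88 = 47.40 → 47
= RGB(67, 140, 47)


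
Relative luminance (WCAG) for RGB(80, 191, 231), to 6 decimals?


Linearize each channel (sRGB transfer function): c = v/255; c_lin = c/12.92 if c ≤ 0.04045, else ((c+0.055)/1.055)^2.4
  R: 80/255 ≈ 0.313725 > 0.04045 → ((0.313725+0.055)/1.055)^2.4 ≈ 0.080220
  G: 191/255 ≈ 0.749020 > 0.04045 → ((0.749020+0.055)/1.055)^2.4 ≈ 0.520996
  B: 231/255 ≈ 0.905882 > 0.04045 → ((0.905882+0.055)/1.055)^2.4 ≈ 0.799103
R_lin = 0.080220, G_lin = 0.520996, B_lin = 0.799103
L = 0.2126×R + 0.7152×G + 0.0722×B
L = 0.2126×0.080220 + 0.7152×0.520996 + 0.0722×0.799103
L ≈ 0.447366


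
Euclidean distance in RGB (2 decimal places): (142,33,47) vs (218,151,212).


d = √[(R₁-R₂)² + (G₁-G₂)² + (B₁-B₂)²]
d = √[(142-218)² + (33-151)² + (47-212)²]
d = √[5776 + 13924 + 27225]
d = √46925
d ≈ 216.62


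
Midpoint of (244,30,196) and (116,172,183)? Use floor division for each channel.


Midpoint: each channel = ⌊(C₁+C₂)/2⌋
R: ⌊(244+116)/2⌋ = 180
G: ⌊(30+172)/2⌋ = 101
B: ⌊(196+183)/2⌋ = 189
= RGB(180, 101, 189)


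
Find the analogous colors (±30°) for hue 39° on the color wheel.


Base hue: 39°
Left analog: (39 - 30) mod 360 = 9°
Right analog: (39 + 30) mod 360 = 69°
Analogous hues = 9° and 69°


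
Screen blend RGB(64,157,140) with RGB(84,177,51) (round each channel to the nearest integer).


Screen: C = 255 - (255-A)×(255-B)/255, rounded to nearest integer
R: 255 - (255-64)×(255-84)/255 = 255 - 32661/255 ≈ 255 - 128.082 = 126.918 → 127
G: 255 - (255-157)×(255-177)/255 = 255 - 7644/255 ≈ 255 - 29.976 = 225.024 → 225
B: 255 - (255-140)×(255-51)/255 = 255 - 23460/255 ≈ 255 - 92.000 = 163.000 → 163
= RGB(127, 225, 163)


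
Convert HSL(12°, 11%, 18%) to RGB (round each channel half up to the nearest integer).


H=12°, S=0.11, L=0.18
C = (1-|2L-1|)×S = (1-|-0.64|)×0.11 = 0.0396
H' = H/60 = 12/60 ≈ 0.2000; X = C×(1-|H' mod 2 - 1|) = 0.00792
m = L - C/2 = 0.18 - 0.0198 = 0.1602
Sector ⌊H'⌋ = 0 → (R',G',B') = (0.0396, 0.00792, 0.0)
RGB = ((R'+m)×255, (G'+m)×255, (B'+m)×255) = (50.949, 42.8706, 40.851)
Round half up → RGB(51, 43, 41)


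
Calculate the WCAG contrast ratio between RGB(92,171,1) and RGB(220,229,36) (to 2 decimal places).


Linearize each sRGB channel c=v/255: c/12.92 if c ≤ 0.04045 else ((c+0.055)/1.055)^2.4
L = 0.2126×R_lin + 0.7152×G_lin + 0.0722×B_lin
Color 1 (92,171,1):
  R=92: 92/255≈0.3608 > 0.04045 → ((0.3608+0.055)/1.055)^2.4 ≈ 0.10702
  G=171: 171/255≈0.6706 > 0.04045 → ((0.6706+0.055)/1.055)^2.4 ≈ 0.40724
  B=1: 1/255≈0.0039 ≤ 0.04045 → 0.0039/12.92 ≈ 0.00030
  L1 = 0.2126×0.10702 + 0.7152×0.40724 + 0.0722×0.00030 ≈ 0.31403
Color 2 (220,229,36):
  R=220: 220/255≈0.8627 > 0.04045 → ((0.8627+0.055)/1.055)^2.4 ≈ 0.71569
  G=229: 229/255≈0.8980 > 0.04045 → ((0.8980+0.055)/1.055)^2.4 ≈ 0.78354
  B=36: 36/255≈0.1412 > 0.04045 → ((0.1412+0.055)/1.055)^2.4 ≈ 0.01764
  L2 = 0.2126×0.71569 + 0.7152×0.78354 + 0.0722×0.01764 ≈ 0.71382
Lighter = 0.71382, Darker = 0.31403
Ratio = (L_lighter + 0.05) / (L_darker + 0.05)
Ratio = (0.71382 + 0.05) / (0.31403 + 0.05) = 0.76382 / 0.36403 ≈ 2.0982
Ratio ≈ 2.10:1


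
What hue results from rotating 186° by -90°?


New hue = (H + rotation) mod 360
New hue = (186 -90) mod 360
= 96 mod 360
= 96°


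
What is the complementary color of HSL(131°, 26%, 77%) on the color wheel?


Complement = opposite side of color wheel = hue + 180°
H' = (131 + 180) mod 360 = 311°
S and L unchanged.
= HSL(311°, 26%, 77%)


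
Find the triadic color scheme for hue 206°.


Triadic: equally spaced at 120° intervals
H1 = 206°
H2 = (206 + 120) mod 360 = 326°
H3 = (206 + 240) mod 360 = 86°
Triadic = 206°, 326°, 86°


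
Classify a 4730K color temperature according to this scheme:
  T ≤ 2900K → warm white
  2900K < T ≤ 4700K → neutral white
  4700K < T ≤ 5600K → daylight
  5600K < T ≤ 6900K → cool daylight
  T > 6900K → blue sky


Temperature: 4730K
4700K < 4730K ≤ 5600K → daylight
Classification: daylight


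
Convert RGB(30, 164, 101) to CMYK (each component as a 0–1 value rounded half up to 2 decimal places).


R'=30/255≈0.1176, G'=164/255≈0.6431, B'=101/255≈0.3961
K = 1 - max(R',G',B') = 1 - 164/255 = 91/255 = 0.35686… → 0.36
(1-R'-K)/(1-K) simplifies to (max-R)/max with max = 164:
C = (164-30)/164 = 134/164 = 0.81707… → 0.82
M = (164-164)/164 = 0/164 = 0 → 0.00
Y = (164-101)/164 = 63/164 = 0.38414… → 0.38
= CMYK(0.82, 0.00, 0.38, 0.36)


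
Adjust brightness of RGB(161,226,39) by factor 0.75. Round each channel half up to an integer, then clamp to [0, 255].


Multiply each channel by 0.75, round half up, clamp to [0, 255]
R: 161×0.75 = 120.75 → round → 121
G: 226×0.75 = 169.5 → round → 170
B: 39×0.75 = 29.25 → round → 29
= RGB(121, 170, 29)


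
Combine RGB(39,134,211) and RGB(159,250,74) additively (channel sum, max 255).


Additive: each channel = min(255, C₁+C₂)
R: 39+159 = 198 → 198
G: 134+250 = 384 → 255
B: 211+74 = 285 → 255
= RGB(198, 255, 255)


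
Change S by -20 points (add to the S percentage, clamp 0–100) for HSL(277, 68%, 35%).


Original S = 68%
Adjustment = -20 percentage points
New S = 68 + (-20) = 48
Clamp to [0, 100] → 48
= HSL(277°, 48%, 35%)


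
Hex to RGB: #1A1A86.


1A → 26 (R)
1A → 26 (G)
86 → 134 (B)
= RGB(26, 26, 134)


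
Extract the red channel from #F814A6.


Color: #F814A6
R = F8 = 248
G = 14 = 20
B = A6 = 166
Red = 248


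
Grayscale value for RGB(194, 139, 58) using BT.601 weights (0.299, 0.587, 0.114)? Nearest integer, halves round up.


Gray = 0.299×R + 0.587×G + 0.114×B
Gray = 0.299×194 + 0.587×139 + 0.114×58
Gray = 58.006 + 81.593 + 6.612
Gray = 146.211 → round half up → 146
Gray = 146


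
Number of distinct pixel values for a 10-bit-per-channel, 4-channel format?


Total bits = 10 bits/channel × 4 channels = 40 bits
Distinct pixel values = 2^40
= 1,099,511,627,776 pixel values


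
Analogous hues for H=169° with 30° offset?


Base hue: 169°
Left analog: (169 - 30) mod 360 = 139°
Right analog: (169 + 30) mod 360 = 199°
Analogous hues = 139° and 199°


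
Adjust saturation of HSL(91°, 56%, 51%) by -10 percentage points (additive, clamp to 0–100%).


Original S = 56%
Adjustment = -10 percentage points
New S = 56 + (-10) = 46
Clamp to [0, 100] → 46
= HSL(91°, 46%, 51%)


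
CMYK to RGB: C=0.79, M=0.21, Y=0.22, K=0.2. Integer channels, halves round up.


R = 255 × (1-C) × (1-K) = 255 × 0.21 × 0.80 = 42.84 → 43
G = 255 × (1-M) × (1-K) = 255 × 0.79 × 0.80 = 161.16 → 161
B = 255 × (1-Y) × (1-K) = 255 × 0.78 × 0.80 = 159.12 → 159
= RGB(43, 161, 159)


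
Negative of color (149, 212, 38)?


Invert: (255-R, 255-G, 255-B)
R: 255-149 = 106
G: 255-212 = 43
B: 255-38 = 217
= RGB(106, 43, 217)


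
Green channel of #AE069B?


Color: #AE069B
R = AE = 174
G = 06 = 6
B = 9B = 155
Green = 6


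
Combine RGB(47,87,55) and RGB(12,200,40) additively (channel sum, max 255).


Additive: each channel = min(255, C₁+C₂)
R: 47+12 = 59 → 59
G: 87+200 = 287 → 255
B: 55+40 = 95 → 95
= RGB(59, 255, 95)


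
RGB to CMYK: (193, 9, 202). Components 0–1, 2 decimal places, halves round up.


R'=193/255≈0.7569, G'=9/255≈0.0353, B'=202/255≈0.7922
K = 1 - max(R',G',B') = 1 - 202/255 = 53/255 = 0.20784… → 0.21
(1-R'-K)/(1-K) simplifies to (max-R)/max with max = 202:
C = (202-193)/202 = 9/202 = 0.04455… → 0.04
M = (202-9)/202 = 193/202 = 0.95544… → 0.96
Y = (202-202)/202 = 0/202 = 0 → 0.00
= CMYK(0.04, 0.96, 0.00, 0.21)


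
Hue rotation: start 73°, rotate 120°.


New hue = (H + rotation) mod 360
New hue = (73 + 120) mod 360
= 193 mod 360
= 193°


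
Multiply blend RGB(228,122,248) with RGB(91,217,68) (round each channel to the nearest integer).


Multiply: C = A×B/255, rounded to nearest integer
R: 228×91/255 = 20748/255 ≈ 81.365 → 81
G: 122×217/255 = 26474/255 ≈ 103.820 → 104
B: 248×68/255 = 16864/255 ≈ 66.133 → 66
= RGB(81, 104, 66)


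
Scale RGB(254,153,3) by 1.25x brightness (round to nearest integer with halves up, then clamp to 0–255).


Multiply each channel by 1.25, round half up, clamp to [0, 255]
R: 254×1.25 = 317.5 → round → 318 → clamp → 255
G: 153×1.25 = 191.25 → round → 191
B: 3×1.25 = 3.75 → round → 4
= RGB(255, 191, 4)


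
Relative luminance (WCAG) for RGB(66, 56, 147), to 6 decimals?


Linearize each channel (sRGB transfer function): c = v/255; c_lin = c/12.92 if c ≤ 0.04045, else ((c+0.055)/1.055)^2.4
  R: 66/255 ≈ 0.258824 > 0.04045 → ((0.258824+0.055)/1.055)^2.4 ≈ 0.054480
  G: 56/255 ≈ 0.219608 > 0.04045 → ((0.219608+0.055)/1.055)^2.4 ≈ 0.039546
  B: 147/255 ≈ 0.576471 > 0.04045 → ((0.576471+0.055)/1.055)^2.4 ≈ 0.291771
R_lin = 0.054480, G_lin = 0.039546, B_lin = 0.291771
L = 0.2126×R + 0.7152×G + 0.0722×B
L = 0.2126×0.054480 + 0.7152×0.039546 + 0.0722×0.291771
L ≈ 0.060932


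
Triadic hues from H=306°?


Triadic: equally spaced at 120° intervals
H1 = 306°
H2 = (306 + 120) mod 360 = 66°
H3 = (306 + 240) mod 360 = 186°
Triadic = 306°, 66°, 186°


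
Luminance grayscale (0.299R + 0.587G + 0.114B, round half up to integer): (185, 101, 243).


Gray = 0.299×R + 0.587×G + 0.114×B
Gray = 0.299×185 + 0.587×101 + 0.114×243
Gray = 55.315 + 59.287 + 27.702
Gray = 142.304 → round half up → 142
Gray = 142


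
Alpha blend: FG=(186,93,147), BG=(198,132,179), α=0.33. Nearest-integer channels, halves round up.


C = α×F + (1-α)×B, with 1-α = 0.67
R: 0.33×186 + 0.67×198 = 61.38 + 132.66 = 194.04 → 194
G: 0.33×93 + 0.67×132 = 30.69 + 88.44 = 119.13 → 119
B: 0.33×147 + 0.67×179 = 48.51 + 119.93 = 168.44 → 168
= RGB(194, 119, 168)


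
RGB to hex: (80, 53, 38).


R = 80 → 50 (hex)
G = 53 → 35 (hex)
B = 38 → 26 (hex)
Hex = #503526


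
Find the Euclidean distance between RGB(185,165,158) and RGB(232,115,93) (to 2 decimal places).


d = √[(R₁-R₂)² + (G₁-G₂)² + (B₁-B₂)²]
d = √[(185-232)² + (165-115)² + (158-93)²]
d = √[2209 + 2500 + 4225]
d = √8934
d ≈ 94.52


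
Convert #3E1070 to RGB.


3E → 62 (R)
10 → 16 (G)
70 → 112 (B)
= RGB(62, 16, 112)


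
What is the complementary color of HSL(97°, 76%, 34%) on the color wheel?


Complement = opposite side of color wheel = hue + 180°
H' = (97 + 180) mod 360 = 277°
S and L unchanged.
= HSL(277°, 76%, 34%)


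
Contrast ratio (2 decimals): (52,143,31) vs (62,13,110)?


Linearize each sRGB channel c=v/255: c/12.92 if c ≤ 0.04045 else ((c+0.055)/1.055)^2.4
L = 0.2126×R_lin + 0.7152×G_lin + 0.0722×B_lin
Color 1 (52,143,31):
  R=52: 52/255≈0.2039 > 0.04045 → ((0.2039+0.055)/1.055)^2.4 ≈ 0.03434
  G=143: 143/255≈0.5608 > 0.04045 → ((0.5608+0.055)/1.055)^2.4 ≈ 0.27468
  B=31: 31/255≈0.1216 > 0.04045 → ((0.1216+0.055)/1.055)^2.4 ≈ 0.01370
  L1 = 0.2126×0.03434 + 0.7152×0.27468 + 0.0722×0.01370 ≈ 0.20474
Color 2 (62,13,110):
  R=62: 62/255≈0.2431 > 0.04045 → ((0.2431+0.055)/1.055)^2.4 ≈ 0.04817
  G=13: 13/255≈0.0510 > 0.04045 → ((0.0510+0.055)/1.055)^2.4 ≈ 0.00402
  B=110: 110/255≈0.4314 > 0.04045 → ((0.4314+0.055)/1.055)^2.4 ≈ 0.15593
  L2 = 0.2126×0.04817 + 0.7152×0.00402 + 0.0722×0.15593 ≈ 0.02438
Lighter = 0.20474, Darker = 0.02438
Ratio = (L_lighter + 0.05) / (L_darker + 0.05)
Ratio = (0.20474 + 0.05) / (0.02438 + 0.05) = 0.25474 / 0.07438 ≈ 3.4249
Ratio ≈ 3.42:1


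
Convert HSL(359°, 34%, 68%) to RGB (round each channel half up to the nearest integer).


H=359°, S=0.34, L=0.68
C = (1-|2L-1|)×S = (1-|0.36|)×0.34 = 0.2176
H' = H/60 = 359/60 ≈ 5.9833; X = C×(1-|H' mod 2 - 1|) ≈ 0.0036
m = L - C/2 = 0.68 - 0.1088 = 0.5712
Sector ⌊H'⌋ = 5 → (R',G',B') = (0.2176, 0.0, ≈0.0036)
RGB = ((R'+m)×255, (G'+m)×255, (B'+m)×255) = (201.144, 145.656, 146.5808)
Round half up → RGB(201, 146, 147)


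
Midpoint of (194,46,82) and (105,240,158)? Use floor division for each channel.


Midpoint: each channel = ⌊(C₁+C₂)/2⌋
R: ⌊(194+105)/2⌋ = 149
G: ⌊(46+240)/2⌋ = 143
B: ⌊(82+158)/2⌋ = 120
= RGB(149, 143, 120)


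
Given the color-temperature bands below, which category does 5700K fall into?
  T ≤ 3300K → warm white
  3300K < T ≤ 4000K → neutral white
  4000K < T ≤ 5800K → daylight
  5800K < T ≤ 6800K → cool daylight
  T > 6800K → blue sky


Temperature: 5700K
4000K < 5700K ≤ 5800K → daylight
Classification: daylight


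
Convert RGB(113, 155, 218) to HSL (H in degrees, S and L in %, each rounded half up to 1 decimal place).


Normalize: R'=113/255≈0.4431, G'=155/255≈0.6078, B'=218/255≈0.8549
Max=218/255, Min=113/255, Δ=Max-Min=105/255
L = (Max+Min)/2 = (218+113)/510 = 331/510 = 0.64901… → L = 64.9%
L > 0.5 → S = Δ/(2-Max-Min) = 105/(510-218-113) = 105/179 = 0.58659… → S = 58.7%
(the 1/255 factors cancel in S and H, so raw channel differences can be used)
Max is B' → H = 60 × ((R-G)/Δ + 4) = 60 × ((113-155)/105 + 4)
  -42/105 + 4 = -0.4 + 4 = 3.6
  H = 60 × 3.6 = 216° → H = 216.0°
= HSL(216.0°, 58.7%, 64.9%)


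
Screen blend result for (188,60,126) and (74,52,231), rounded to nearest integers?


Screen: C = 255 - (255-A)×(255-B)/255, rounded to nearest integer
R: 255 - (255-188)×(255-74)/255 = 255 - 12127/255 ≈ 255 - 47.557 = 207.443 → 207
G: 255 - (255-60)×(255-52)/255 = 255 - 39585/255 ≈ 255 - 155.235 = 99.765 → 100
B: 255 - (255-126)×(255-231)/255 = 255 - 3096/255 ≈ 255 - 12.141 = 242.859 → 243
= RGB(207, 100, 243)


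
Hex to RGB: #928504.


92 → 146 (R)
85 → 133 (G)
04 → 4 (B)
= RGB(146, 133, 4)


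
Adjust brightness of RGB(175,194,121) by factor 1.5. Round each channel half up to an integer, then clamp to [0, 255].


Multiply each channel by 1.5, round half up, clamp to [0, 255]
R: 175×1.5 = 262.5 → round → 263 → clamp → 255
G: 194×1.5 = 291 → clamp → 255
B: 121×1.5 = 181.5 → round → 182
= RGB(255, 255, 182)


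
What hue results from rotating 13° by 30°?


New hue = (H + rotation) mod 360
New hue = (13 + 30) mod 360
= 43 mod 360
= 43°


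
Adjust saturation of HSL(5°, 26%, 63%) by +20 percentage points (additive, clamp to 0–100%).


Original S = 26%
Adjustment = +20 percentage points
New S = 26 + (20) = 46
Clamp to [0, 100] → 46
= HSL(5°, 46%, 63%)


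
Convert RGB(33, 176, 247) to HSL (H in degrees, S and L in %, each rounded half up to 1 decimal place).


Normalize: R'=33/255≈0.1294, G'=176/255≈0.6902, B'=247/255≈0.9686
Max=247/255, Min=33/255, Δ=Max-Min=214/255
L = (Max+Min)/2 = (247+33)/510 = 280/510 = 0.54901… → L = 54.9%
L > 0.5 → S = Δ/(2-Max-Min) = 214/(510-247-33) = 214/230 = 0.93043… → S = 93.0%
(the 1/255 factors cancel in S and H, so raw channel differences can be used)
Max is B' → H = 60 × ((R-G)/Δ + 4) = 60 × ((33-176)/214 + 4)
  -143/214 + 4 = -0.6682… + 4 = 3.3317…
  H = 60 × 3.3317… = 199.906…° → H = 199.9°
= HSL(199.9°, 93.0%, 54.9%)


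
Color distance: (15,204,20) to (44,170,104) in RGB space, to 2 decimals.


d = √[(R₁-R₂)² + (G₁-G₂)² + (B₁-B₂)²]
d = √[(15-44)² + (204-170)² + (20-104)²]
d = √[841 + 1156 + 7056]
d = √9053
d ≈ 95.15


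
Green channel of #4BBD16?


Color: #4BBD16
R = 4B = 75
G = BD = 189
B = 16 = 22
Green = 189


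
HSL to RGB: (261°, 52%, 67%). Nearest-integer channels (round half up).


H=261°, S=0.52, L=0.67
C = (1-|2L-1|)×S = (1-|0.34|)×0.52 = 0.3432
H' = H/60 = 261/60 ≈ 4.3500; X = C×(1-|H' mod 2 - 1|) = 0.12012
m = L - C/2 = 0.67 - 0.1716 = 0.4984
Sector ⌊H'⌋ = 4 → (R',G',B') = (0.12012, 0.0, 0.3432)
RGB = ((R'+m)×255, (G'+m)×255, (B'+m)×255) = (157.7226, 127.092, 214.608)
Round half up → RGB(158, 127, 215)


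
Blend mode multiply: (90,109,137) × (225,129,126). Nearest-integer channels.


Multiply: C = A×B/255, rounded to nearest integer
R: 90×225/255 = 20250/255 ≈ 79.412 → 79
G: 109×129/255 = 14061/255 ≈ 55.141 → 55
B: 137×126/255 = 17262/255 ≈ 67.694 → 68
= RGB(79, 55, 68)


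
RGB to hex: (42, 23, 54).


R = 42 → 2A (hex)
G = 23 → 17 (hex)
B = 54 → 36 (hex)
Hex = #2A1736


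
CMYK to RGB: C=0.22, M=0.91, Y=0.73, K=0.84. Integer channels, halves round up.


R = 255 × (1-C) × (1-K) = 255 × 0.78 × 0.16 = 31.824 → 32
G = 255 × (1-M) × (1-K) = 255 × 0.09 × 0.16 = 3.672 → 4
B = 255 × (1-Y) × (1-K) = 255 × 0.27 × 0.16 = 11.016 → 11
= RGB(32, 4, 11)


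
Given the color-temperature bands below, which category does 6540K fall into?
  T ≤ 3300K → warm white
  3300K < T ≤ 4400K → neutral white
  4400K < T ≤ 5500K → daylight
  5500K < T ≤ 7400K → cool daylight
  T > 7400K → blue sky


Temperature: 6540K
5500K < 6540K ≤ 7400K → cool daylight
Classification: cool daylight


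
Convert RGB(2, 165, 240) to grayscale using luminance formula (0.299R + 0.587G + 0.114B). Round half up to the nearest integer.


Gray = 0.299×R + 0.587×G + 0.114×B
Gray = 0.299×2 + 0.587×165 + 0.114×240
Gray = 0.598 + 96.855 + 27.360
Gray = 124.813 → round half up → 125
Gray = 125


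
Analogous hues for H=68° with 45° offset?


Base hue: 68°
Left analog: (68 - 45) mod 360 = 23°
Right analog: (68 + 45) mod 360 = 113°
Analogous hues = 23° and 113°


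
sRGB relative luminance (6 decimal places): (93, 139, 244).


Linearize each channel (sRGB transfer function): c = v/255; c_lin = c/12.92 if c ≤ 0.04045, else ((c+0.055)/1.055)^2.4
  R: 93/255 ≈ 0.364706 > 0.04045 → ((0.364706+0.055)/1.055)^2.4 ≈ 0.109462
  G: 139/255 ≈ 0.545098 > 0.04045 → ((0.545098+0.055)/1.055)^2.4 ≈ 0.258183
  B: 244/255 ≈ 0.956863 > 0.04045 → ((0.956863+0.055)/1.055)^2.4 ≈ 0.904661
R_lin = 0.109462, G_lin = 0.258183, B_lin = 0.904661
L = 0.2126×R + 0.7152×G + 0.0722×B
L = 0.2126×0.109462 + 0.7152×0.258183 + 0.0722×0.904661
L ≈ 0.273240


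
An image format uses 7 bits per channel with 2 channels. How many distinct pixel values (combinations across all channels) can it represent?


Total bits = 7 bits/channel × 2 channels = 14 bits
Distinct pixel values = 2^14
= 16,384 pixel values


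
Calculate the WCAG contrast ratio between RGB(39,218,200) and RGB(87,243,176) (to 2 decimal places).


Linearize each sRGB channel c=v/255: c/12.92 if c ≤ 0.04045 else ((c+0.055)/1.055)^2.4
L = 0.2126×R_lin + 0.7152×G_lin + 0.0722×B_lin
Color 1 (39,218,200):
  R=39: 39/255≈0.1529 > 0.04045 → ((0.1529+0.055)/1.055)^2.4 ≈ 0.02029
  G=218: 218/255≈0.8549 > 0.04045 → ((0.8549+0.055)/1.055)^2.4 ≈ 0.70110
  B=200: 200/255≈0.7843 > 0.04045 → ((0.7843+0.055)/1.055)^2.4 ≈ 0.57758
  L1 = 0.2126×0.02029 + 0.7152×0.70110 + 0.0722×0.57758 ≈ 0.54744
Color 2 (87,243,176):
  R=87: 87/255≈0.3412 > 0.04045 → ((0.3412+0.055)/1.055)^2.4 ≈ 0.09531
  G=243: 243/255≈0.9529 > 0.04045 → ((0.9529+0.055)/1.055)^2.4 ≈ 0.89627
  B=176: 176/255≈0.6902 > 0.04045 → ((0.6902+0.055)/1.055)^2.4 ≈ 0.43415
  L2 = 0.2126×0.09531 + 0.7152×0.89627 + 0.0722×0.43415 ≈ 0.69262
Lighter = 0.69262, Darker = 0.54744
Ratio = (L_lighter + 0.05) / (L_darker + 0.05)
Ratio = (0.69262 + 0.05) / (0.54744 + 0.05) = 0.74262 / 0.59744 ≈ 1.2430
Ratio ≈ 1.24:1


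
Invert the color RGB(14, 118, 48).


Invert: (255-R, 255-G, 255-B)
R: 255-14 = 241
G: 255-118 = 137
B: 255-48 = 207
= RGB(241, 137, 207)


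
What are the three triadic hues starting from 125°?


Triadic: equally spaced at 120° intervals
H1 = 125°
H2 = (125 + 120) mod 360 = 245°
H3 = (125 + 240) mod 360 = 5°
Triadic = 125°, 245°, 5°


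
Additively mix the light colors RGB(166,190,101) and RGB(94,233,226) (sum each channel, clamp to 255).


Additive: each channel = min(255, C₁+C₂)
R: 166+94 = 260 → 255
G: 190+233 = 423 → 255
B: 101+226 = 327 → 255
= RGB(255, 255, 255)


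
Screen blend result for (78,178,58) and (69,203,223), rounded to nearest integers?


Screen: C = 255 - (255-A)×(255-B)/255, rounded to nearest integer
R: 255 - (255-78)×(255-69)/255 = 255 - 32922/255 ≈ 255 - 129.106 = 125.894 → 126
G: 255 - (255-178)×(255-203)/255 = 255 - 4004/255 ≈ 255 - 15.702 = 239.298 → 239
B: 255 - (255-58)×(255-223)/255 = 255 - 6304/255 ≈ 255 - 24.722 = 230.278 → 230
= RGB(126, 239, 230)


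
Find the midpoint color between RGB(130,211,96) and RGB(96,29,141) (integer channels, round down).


Midpoint: each channel = ⌊(C₁+C₂)/2⌋
R: ⌊(130+96)/2⌋ = 113
G: ⌊(211+29)/2⌋ = 120
B: ⌊(96+141)/2⌋ = 118
= RGB(113, 120, 118)


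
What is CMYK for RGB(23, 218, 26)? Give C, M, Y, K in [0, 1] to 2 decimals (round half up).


R'=23/255≈0.0902, G'=218/255≈0.8549, B'=26/255≈0.1020
K = 1 - max(R',G',B') = 1 - 218/255 = 37/255 = 0.14509… → 0.15
(1-R'-K)/(1-K) simplifies to (max-R)/max with max = 218:
C = (218-23)/218 = 195/218 = 0.89449… → 0.89
M = (218-218)/218 = 0/218 = 0 → 0.00
Y = (218-26)/218 = 192/218 = 0.88073… → 0.88
= CMYK(0.89, 0.00, 0.88, 0.15)


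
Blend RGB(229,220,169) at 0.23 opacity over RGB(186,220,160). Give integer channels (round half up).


C = α×F + (1-α)×B, with 1-α = 0.77
R: 0.23×229 + 0.77×186 = 52.67 + 143.22 = 195.89 → 196
G: 0.23×220 + 0.77×220 = 50.60 + 169.40 = 220.00 → 220
B: 0.23×169 + 0.77×160 = 38.87 + 123.20 = 162.07 → 162
= RGB(196, 220, 162)


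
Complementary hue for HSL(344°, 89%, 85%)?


Complement = opposite side of color wheel = hue + 180°
H' = (344 + 180) mod 360 = 164°
S and L unchanged.
= HSL(164°, 89%, 85%)


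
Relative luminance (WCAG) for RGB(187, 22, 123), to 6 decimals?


Linearize each channel (sRGB transfer function): c = v/255; c_lin = c/12.92 if c ≤ 0.04045, else ((c+0.055)/1.055)^2.4
  R: 187/255 ≈ 0.733333 > 0.04045 → ((0.733333+0.055)/1.055)^2.4 ≈ 0.496933
  G: 22/255 ≈ 0.086275 > 0.04045 → ((0.086275+0.055)/1.055)^2.4 ≈ 0.008023
  B: 123/255 ≈ 0.482353 > 0.04045 → ((0.482353+0.055)/1.055)^2.4 ≈ 0.198069
R_lin = 0.496933, G_lin = 0.008023, B_lin = 0.198069
L = 0.2126×R + 0.7152×G + 0.0722×B
L = 0.2126×0.496933 + 0.7152×0.008023 + 0.0722×0.198069
L ≈ 0.125687


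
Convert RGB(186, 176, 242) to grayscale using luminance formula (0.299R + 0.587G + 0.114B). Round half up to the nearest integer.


Gray = 0.299×R + 0.587×G + 0.114×B
Gray = 0.299×186 + 0.587×176 + 0.114×242
Gray = 55.614 + 103.312 + 27.588
Gray = 186.514 → round half up → 187
Gray = 187


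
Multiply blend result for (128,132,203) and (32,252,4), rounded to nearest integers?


Multiply: C = A×B/255, rounded to nearest integer
R: 128×32/255 = 4096/255 ≈ 16.063 → 16
G: 132×252/255 = 33264/255 ≈ 130.447 → 130
B: 203×4/255 = 812/255 ≈ 3.184 → 3
= RGB(16, 130, 3)


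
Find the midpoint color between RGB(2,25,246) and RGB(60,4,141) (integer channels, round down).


Midpoint: each channel = ⌊(C₁+C₂)/2⌋
R: ⌊(2+60)/2⌋ = 31
G: ⌊(25+4)/2⌋ = 14
B: ⌊(246+141)/2⌋ = 193
= RGB(31, 14, 193)


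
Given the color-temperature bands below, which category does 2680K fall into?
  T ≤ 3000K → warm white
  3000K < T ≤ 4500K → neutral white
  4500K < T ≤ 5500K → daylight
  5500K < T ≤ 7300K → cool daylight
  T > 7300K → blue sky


Temperature: 2680K
2680K ≤ 3000K → warm white
Classification: warm white


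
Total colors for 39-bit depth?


Colors = 2^bits = 2^39
= 549,755,813,888 colors


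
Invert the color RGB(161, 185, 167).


Invert: (255-R, 255-G, 255-B)
R: 255-161 = 94
G: 255-185 = 70
B: 255-167 = 88
= RGB(94, 70, 88)


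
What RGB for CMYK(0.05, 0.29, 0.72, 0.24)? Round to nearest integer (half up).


R = 255 × (1-C) × (1-K) = 255 × 0.95 × 0.76 = 184.11 → 184
G = 255 × (1-M) × (1-K) = 255 × 0.71 × 0.76 = 137.598 → 138
B = 255 × (1-Y) × (1-K) = 255 × 0.28 × 0.76 = 54.264 → 54
= RGB(184, 138, 54)


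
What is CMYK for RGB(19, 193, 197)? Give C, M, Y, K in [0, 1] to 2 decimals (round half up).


R'=19/255≈0.0745, G'=193/255≈0.7569, B'=197/255≈0.7725
K = 1 - max(R',G',B') = 1 - 197/255 = 58/255 = 0.22745… → 0.23
(1-R'-K)/(1-K) simplifies to (max-R)/max with max = 197:
C = (197-19)/197 = 178/197 = 0.90355… → 0.90
M = (197-193)/197 = 4/197 = 0.02030… → 0.02
Y = (197-197)/197 = 0/197 = 0 → 0.00
= CMYK(0.90, 0.02, 0.00, 0.23)


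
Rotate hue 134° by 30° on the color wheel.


New hue = (H + rotation) mod 360
New hue = (134 + 30) mod 360
= 164 mod 360
= 164°


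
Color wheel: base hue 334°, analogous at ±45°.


Base hue: 334°
Left analog: (334 - 45) mod 360 = 289°
Right analog: (334 + 45) mod 360 = 19°
Analogous hues = 289° and 19°


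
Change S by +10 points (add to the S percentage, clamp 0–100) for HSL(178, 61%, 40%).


Original S = 61%
Adjustment = +10 percentage points
New S = 61 + (10) = 71
Clamp to [0, 100] → 71
= HSL(178°, 71%, 40%)


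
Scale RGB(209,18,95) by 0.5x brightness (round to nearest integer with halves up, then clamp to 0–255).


Multiply each channel by 0.5, round half up, clamp to [0, 255]
R: 209×0.5 = 104.5 → round → 105
G: 18×0.5 = 9
B: 95×0.5 = 47.5 → round → 48
= RGB(105, 9, 48)


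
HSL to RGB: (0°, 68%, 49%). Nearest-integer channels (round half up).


H=0°, S=0.68, L=0.49
C = (1-|2L-1|)×S = (1-|-0.02|)×0.68 = 0.6664
H' = H/60 = 0/60 ≈ 0.0000; X = C×(1-|H' mod 2 - 1|) = 0.0
m = L - C/2 = 0.49 - 0.3332 = 0.1568
Sector ⌊H'⌋ = 0 → (R',G',B') = (0.6664, 0.0, 0.0)
RGB = ((R'+m)×255, (G'+m)×255, (B'+m)×255) = (209.916, 39.984, 39.984)
Round half up → RGB(210, 40, 40)


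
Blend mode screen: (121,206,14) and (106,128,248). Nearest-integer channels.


Screen: C = 255 - (255-A)×(255-B)/255, rounded to nearest integer
R: 255 - (255-121)×(255-106)/255 = 255 - 19966/255 ≈ 255 - 78.298 = 176.702 → 177
G: 255 - (255-206)×(255-128)/255 = 255 - 6223/255 ≈ 255 - 24.404 = 230.596 → 231
B: 255 - (255-14)×(255-248)/255 = 255 - 1687/255 ≈ 255 - 6.616 = 248.384 → 248
= RGB(177, 231, 248)


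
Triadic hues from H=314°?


Triadic: equally spaced at 120° intervals
H1 = 314°
H2 = (314 + 120) mod 360 = 74°
H3 = (314 + 240) mod 360 = 194°
Triadic = 314°, 74°, 194°


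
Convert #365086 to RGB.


36 → 54 (R)
50 → 80 (G)
86 → 134 (B)
= RGB(54, 80, 134)


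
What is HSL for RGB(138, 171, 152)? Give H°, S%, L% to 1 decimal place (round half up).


Normalize: R'=138/255≈0.5412, G'=171/255≈0.6706, B'=152/255≈0.5961
Max=171/255, Min=138/255, Δ=Max-Min=33/255
L = (Max+Min)/2 = (171+138)/510 = 309/510 = 0.60588… → L = 60.6%
L > 0.5 → S = Δ/(2-Max-Min) = 33/(510-171-138) = 33/201 = 0.16417… → S = 16.4%
(the 1/255 factors cancel in S and H, so raw channel differences can be used)
Max is G' → H = 60 × ((B-R)/Δ + 2) = 60 × ((152-138)/33 + 2)
  14/33 + 2 = 0.4242… + 2 = 2.4242…
  H = 60 × 2.4242… = 145.454…° → H = 145.5°
= HSL(145.5°, 16.4%, 60.6%)


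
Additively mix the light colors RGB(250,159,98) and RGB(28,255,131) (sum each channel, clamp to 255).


Additive: each channel = min(255, C₁+C₂)
R: 250+28 = 278 → 255
G: 159+255 = 414 → 255
B: 98+131 = 229 → 229
= RGB(255, 255, 229)


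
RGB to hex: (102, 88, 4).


R = 102 → 66 (hex)
G = 88 → 58 (hex)
B = 4 → 04 (hex)
Hex = #665804


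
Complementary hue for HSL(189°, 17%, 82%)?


Complement = opposite side of color wheel = hue + 180°
H' = (189 + 180) mod 360 = 9°
S and L unchanged.
= HSL(9°, 17%, 82%)


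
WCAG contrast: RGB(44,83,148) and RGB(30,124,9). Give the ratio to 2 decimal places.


Linearize each sRGB channel c=v/255: c/12.92 if c ≤ 0.04045 else ((c+0.055)/1.055)^2.4
L = 0.2126×R_lin + 0.7152×G_lin + 0.0722×B_lin
Color 1 (44,83,148):
  R=44: 44/255≈0.1725 > 0.04045 → ((0.1725+0.055)/1.055)^2.4 ≈ 0.02519
  G=83: 83/255≈0.3255 > 0.04045 → ((0.3255+0.055)/1.055)^2.4 ≈ 0.08650
  B=148: 148/255≈0.5804 > 0.04045 → ((0.5804+0.055)/1.055)^2.4 ≈ 0.29614
  L1 = 0.2126×0.02519 + 0.7152×0.08650 + 0.0722×0.29614 ≈ 0.08860
Color 2 (30,124,9):
  R=30: 30/255≈0.1176 > 0.04045 → ((0.1176+0.055)/1.055)^2.4 ≈ 0.01298
  G=124: 124/255≈0.4863 > 0.04045 → ((0.4863+0.055)/1.055)^2.4 ≈ 0.20156
  B=9: 9/255≈0.0353 ≤ 0.04045 → 0.0353/12.92 ≈ 0.00273
  L2 = 0.2126×0.01298 + 0.7152×0.20156 + 0.0722×0.00273 ≈ 0.14711
Lighter = 0.14711, Darker = 0.08860
Ratio = (L_lighter + 0.05) / (L_darker + 0.05)
Ratio = (0.14711 + 0.05) / (0.08860 + 0.05) = 0.19711 / 0.13860 ≈ 1.4221
Ratio ≈ 1.42:1


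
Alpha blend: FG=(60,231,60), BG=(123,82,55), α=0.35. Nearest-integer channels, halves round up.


C = α×F + (1-α)×B, with 1-α = 0.65
R: 0.35×60 + 0.65×123 = 21.00 + 79.95 = 100.95 → 101
G: 0.35×231 + 0.65×82 = 80.85 + 53.30 = 134.15 → 134
B: 0.35×60 + 0.65×55 = 21.00 + 35.75 = 56.75 → 57
= RGB(101, 134, 57)


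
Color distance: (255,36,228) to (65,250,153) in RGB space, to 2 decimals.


d = √[(R₁-R₂)² + (G₁-G₂)² + (B₁-B₂)²]
d = √[(255-65)² + (36-250)² + (228-153)²]
d = √[36100 + 45796 + 5625]
d = √87521
d ≈ 295.84


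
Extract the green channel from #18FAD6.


Color: #18FAD6
R = 18 = 24
G = FA = 250
B = D6 = 214
Green = 250


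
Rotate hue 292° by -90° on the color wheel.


New hue = (H + rotation) mod 360
New hue = (292 -90) mod 360
= 202 mod 360
= 202°


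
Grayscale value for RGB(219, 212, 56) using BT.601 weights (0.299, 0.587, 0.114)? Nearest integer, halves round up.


Gray = 0.299×R + 0.587×G + 0.114×B
Gray = 0.299×219 + 0.587×212 + 0.114×56
Gray = 65.481 + 124.444 + 6.384
Gray = 196.309 → round half up → 196
Gray = 196


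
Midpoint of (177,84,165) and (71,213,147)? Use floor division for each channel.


Midpoint: each channel = ⌊(C₁+C₂)/2⌋
R: ⌊(177+71)/2⌋ = 124
G: ⌊(84+213)/2⌋ = 148
B: ⌊(165+147)/2⌋ = 156
= RGB(124, 148, 156)


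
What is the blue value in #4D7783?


Color: #4D7783
R = 4D = 77
G = 77 = 119
B = 83 = 131
Blue = 131


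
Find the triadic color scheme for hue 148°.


Triadic: equally spaced at 120° intervals
H1 = 148°
H2 = (148 + 120) mod 360 = 268°
H3 = (148 + 240) mod 360 = 28°
Triadic = 148°, 268°, 28°


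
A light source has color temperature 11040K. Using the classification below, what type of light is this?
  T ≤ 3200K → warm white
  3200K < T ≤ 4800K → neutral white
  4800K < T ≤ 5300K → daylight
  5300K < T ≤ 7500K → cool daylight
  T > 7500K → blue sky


Temperature: 11040K
11040K > 7500K → blue sky
Classification: blue sky


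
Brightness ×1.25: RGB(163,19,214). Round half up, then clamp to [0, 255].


Multiply each channel by 1.25, round half up, clamp to [0, 255]
R: 163×1.25 = 203.75 → round → 204
G: 19×1.25 = 23.75 → round → 24
B: 214×1.25 = 267.5 → round → 268 → clamp → 255
= RGB(204, 24, 255)
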